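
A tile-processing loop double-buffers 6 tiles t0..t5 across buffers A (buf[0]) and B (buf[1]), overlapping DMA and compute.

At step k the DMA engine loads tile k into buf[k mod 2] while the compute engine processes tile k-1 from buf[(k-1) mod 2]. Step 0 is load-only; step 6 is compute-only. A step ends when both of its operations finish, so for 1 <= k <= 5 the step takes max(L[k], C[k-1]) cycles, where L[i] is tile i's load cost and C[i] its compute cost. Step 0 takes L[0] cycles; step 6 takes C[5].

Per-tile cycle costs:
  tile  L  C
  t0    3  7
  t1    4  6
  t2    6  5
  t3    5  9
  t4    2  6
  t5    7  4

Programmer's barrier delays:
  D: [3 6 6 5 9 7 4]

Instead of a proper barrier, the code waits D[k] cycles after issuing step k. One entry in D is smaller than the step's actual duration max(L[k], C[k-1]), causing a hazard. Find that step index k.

step 0: need L[0]=3 = 3; D[0]=3 ok
step 1: need max(L[1]=4,C[0]=7) = 7; D[1]=6 SHORT
step 2: need max(L[2]=6,C[1]=6) = 6; D[2]=6 ok
step 3: need max(L[3]=5,C[2]=5) = 5; D[3]=5 ok
step 4: need max(L[4]=2,C[3]=9) = 9; D[4]=9 ok
step 5: need max(L[5]=7,C[4]=6) = 7; D[5]=7 ok
step 6: need C[5]=4 = 4; D[6]=4 ok

hazard at step 1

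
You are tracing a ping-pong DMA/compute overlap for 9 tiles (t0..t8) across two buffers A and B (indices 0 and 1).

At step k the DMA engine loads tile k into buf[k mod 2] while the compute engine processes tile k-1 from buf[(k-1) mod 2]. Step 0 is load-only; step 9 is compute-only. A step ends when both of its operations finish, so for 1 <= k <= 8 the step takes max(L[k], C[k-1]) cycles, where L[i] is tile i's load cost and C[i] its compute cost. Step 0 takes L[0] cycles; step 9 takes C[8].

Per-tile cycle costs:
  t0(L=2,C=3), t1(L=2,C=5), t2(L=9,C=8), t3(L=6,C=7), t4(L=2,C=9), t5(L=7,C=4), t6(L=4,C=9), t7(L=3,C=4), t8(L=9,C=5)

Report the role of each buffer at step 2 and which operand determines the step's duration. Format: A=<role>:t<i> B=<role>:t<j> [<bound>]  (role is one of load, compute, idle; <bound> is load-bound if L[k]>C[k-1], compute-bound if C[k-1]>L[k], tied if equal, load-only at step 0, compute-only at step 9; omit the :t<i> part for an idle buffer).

step 2: A=load:t2 B=compute:t1 [load-bound]

k=0 load=t0/2c comp=- wait=2 total=2
k=1 load=t1/2c comp=t0/3c wait=3 total=5
k=2 load=t2/9c comp=t1/5c wait=9 total=14
k=3 load=t3/6c comp=t2/8c wait=8 total=22
k=4 load=t4/2c comp=t3/7c wait=7 total=29
k=5 load=t5/7c comp=t4/9c wait=9 total=38
k=6 load=t6/4c comp=t5/4c wait=4 total=42
k=7 load=t7/3c comp=t6/9c wait=9 total=51
k=8 load=t8/9c comp=t7/4c wait=9 total=60
k=9 load=- comp=t8/5c wait=5 total=65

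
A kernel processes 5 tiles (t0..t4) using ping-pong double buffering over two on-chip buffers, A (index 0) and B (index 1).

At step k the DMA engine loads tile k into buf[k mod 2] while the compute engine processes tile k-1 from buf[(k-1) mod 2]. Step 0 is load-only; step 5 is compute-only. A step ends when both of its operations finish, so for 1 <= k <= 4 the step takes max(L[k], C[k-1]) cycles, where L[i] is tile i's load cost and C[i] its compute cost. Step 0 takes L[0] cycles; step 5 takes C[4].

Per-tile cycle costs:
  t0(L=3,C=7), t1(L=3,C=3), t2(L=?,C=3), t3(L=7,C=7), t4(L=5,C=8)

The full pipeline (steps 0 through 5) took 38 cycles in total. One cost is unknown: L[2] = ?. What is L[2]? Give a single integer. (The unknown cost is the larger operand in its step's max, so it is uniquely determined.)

step 0 = dur = L[0]=3 = 3
step 1 = dur = max(L[1]=3, C[0]=7) = 7
step 2 = dur = max(L[2]=?, C[1]=3) = L[2]  (unknown; binding)
step 3 = dur = max(L[3]=7, C[2]=3) = 7
step 4 = dur = max(L[4]=5, C[3]=7) = 7
step 5 = dur = C[4]=8 = 8
sum of known step durations = 32
dur[2] = total - known = 38 - 32 = 6
L[2] is the binding max in step 2, so L[2] = dur[2] = 6

L[2] = 6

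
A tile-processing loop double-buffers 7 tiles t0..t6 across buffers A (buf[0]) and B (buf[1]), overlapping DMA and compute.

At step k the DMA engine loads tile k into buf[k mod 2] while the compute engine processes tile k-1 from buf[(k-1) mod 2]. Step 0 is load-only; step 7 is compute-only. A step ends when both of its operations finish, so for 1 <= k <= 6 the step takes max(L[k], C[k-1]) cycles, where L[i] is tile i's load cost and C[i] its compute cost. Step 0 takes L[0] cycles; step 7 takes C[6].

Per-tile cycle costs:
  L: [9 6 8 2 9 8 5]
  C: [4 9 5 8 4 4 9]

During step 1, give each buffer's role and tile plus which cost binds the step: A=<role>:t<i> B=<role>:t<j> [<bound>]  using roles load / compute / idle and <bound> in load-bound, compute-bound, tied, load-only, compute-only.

[0] DMA t0→A (9c) ∥ CU idle ⇒ 9c, clock 9
[1] DMA t1→B (6c) ∥ CU A:t0 (4c) ⇒ 6c, clock 15
[2] DMA t2→A (8c) ∥ CU B:t1 (9c) ⇒ 9c, clock 24
[3] DMA t3→B (2c) ∥ CU A:t2 (5c) ⇒ 5c, clock 29
[4] DMA t4→A (9c) ∥ CU B:t3 (8c) ⇒ 9c, clock 38
[5] DMA t5→B (8c) ∥ CU A:t4 (4c) ⇒ 8c, clock 46
[6] DMA t6→A (5c) ∥ CU B:t5 (4c) ⇒ 5c, clock 51
[7] DMA idle ∥ CU A:t6 (9c) ⇒ 9c, clock 60

step 1: A=compute:t0 B=load:t1 [load-bound]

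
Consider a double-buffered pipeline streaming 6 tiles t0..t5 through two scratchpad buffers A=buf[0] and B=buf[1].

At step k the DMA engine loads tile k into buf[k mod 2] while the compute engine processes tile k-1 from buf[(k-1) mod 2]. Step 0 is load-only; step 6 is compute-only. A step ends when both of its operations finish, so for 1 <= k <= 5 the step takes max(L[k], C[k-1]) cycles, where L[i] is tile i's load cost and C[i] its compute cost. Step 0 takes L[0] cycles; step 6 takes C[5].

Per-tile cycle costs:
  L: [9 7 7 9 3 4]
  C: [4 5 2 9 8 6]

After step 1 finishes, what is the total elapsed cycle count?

end_cycle[1] = 16

step 0: L[0]=9 → dur=9, Σ=9 | A=load:t0 B=idle [load-only]
step 1: L[1]=7 C[0]=4 → dur=7, Σ=16 | A=compute:t0 B=load:t1 [load-bound]
step 2: L[2]=7 C[1]=5 → dur=7, Σ=23 | A=load:t2 B=compute:t1 [load-bound]
step 3: L[3]=9 C[2]=2 → dur=9, Σ=32 | A=compute:t2 B=load:t3 [load-bound]
step 4: L[4]=3 C[3]=9 → dur=9, Σ=41 | A=load:t4 B=compute:t3 [compute-bound]
step 5: L[5]=4 C[4]=8 → dur=8, Σ=49 | A=compute:t4 B=load:t5 [compute-bound]
step 6: C[5]=6 → dur=6, Σ=55 | A=idle B=compute:t5 [compute-only]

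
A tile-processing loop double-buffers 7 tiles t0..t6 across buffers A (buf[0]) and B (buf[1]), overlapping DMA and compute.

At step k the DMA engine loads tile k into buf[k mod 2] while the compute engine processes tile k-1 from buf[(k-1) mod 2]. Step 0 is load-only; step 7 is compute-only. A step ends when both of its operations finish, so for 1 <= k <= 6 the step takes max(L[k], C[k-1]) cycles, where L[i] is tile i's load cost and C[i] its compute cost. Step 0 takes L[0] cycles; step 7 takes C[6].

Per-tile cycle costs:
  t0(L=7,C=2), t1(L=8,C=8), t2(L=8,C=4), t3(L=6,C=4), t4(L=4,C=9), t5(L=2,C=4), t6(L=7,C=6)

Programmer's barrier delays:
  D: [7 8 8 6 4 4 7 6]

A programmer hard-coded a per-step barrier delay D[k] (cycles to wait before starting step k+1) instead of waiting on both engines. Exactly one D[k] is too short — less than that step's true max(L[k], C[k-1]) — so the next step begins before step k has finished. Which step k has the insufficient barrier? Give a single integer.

[0] required=L[0]=7=7 vs D=7 ok
[1] required=max(L[1]=8,C[0]=2)=8 vs D=8 ok
[2] required=max(L[2]=8,C[1]=8)=8 vs D=8 ok
[3] required=max(L[3]=6,C[2]=4)=6 vs D=6 ok
[4] required=max(L[4]=4,C[3]=4)=4 vs D=4 ok
[5] required=max(L[5]=2,C[4]=9)=9 vs D=4 SHORT
[6] required=max(L[6]=7,C[5]=4)=7 vs D=7 ok
[7] required=C[6]=6=6 vs D=6 ok

hazard at step 5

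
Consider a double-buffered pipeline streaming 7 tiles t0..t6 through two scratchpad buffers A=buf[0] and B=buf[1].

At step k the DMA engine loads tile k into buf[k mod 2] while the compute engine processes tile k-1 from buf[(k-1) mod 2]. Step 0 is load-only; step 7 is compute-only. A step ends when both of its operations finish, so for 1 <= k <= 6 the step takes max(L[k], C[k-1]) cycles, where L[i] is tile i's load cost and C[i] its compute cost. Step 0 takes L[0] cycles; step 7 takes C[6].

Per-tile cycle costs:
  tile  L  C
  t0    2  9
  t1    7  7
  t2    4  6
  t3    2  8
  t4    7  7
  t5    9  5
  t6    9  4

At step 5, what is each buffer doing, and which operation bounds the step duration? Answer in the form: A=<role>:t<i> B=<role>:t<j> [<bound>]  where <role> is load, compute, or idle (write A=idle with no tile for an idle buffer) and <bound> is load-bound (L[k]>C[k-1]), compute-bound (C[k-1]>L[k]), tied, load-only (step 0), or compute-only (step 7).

step 5: A=compute:t4 B=load:t5 [load-bound]

  0. 2=2c; end=2; A:t0 B:-
  1. max(7,9)=9c; end=11; A:t0 B:t1
  2. max(4,7)=7c; end=18; A:t2 B:t1
  3. max(2,6)=6c; end=24; A:t2 B:t3
  4. max(7,8)=8c; end=32; A:t4 B:t3
  5. max(9,7)=9c; end=41; A:t4 B:t5
  6. max(9,5)=9c; end=50; A:t6 B:t5
  7. 4=4c; end=54; A:t6 B:t5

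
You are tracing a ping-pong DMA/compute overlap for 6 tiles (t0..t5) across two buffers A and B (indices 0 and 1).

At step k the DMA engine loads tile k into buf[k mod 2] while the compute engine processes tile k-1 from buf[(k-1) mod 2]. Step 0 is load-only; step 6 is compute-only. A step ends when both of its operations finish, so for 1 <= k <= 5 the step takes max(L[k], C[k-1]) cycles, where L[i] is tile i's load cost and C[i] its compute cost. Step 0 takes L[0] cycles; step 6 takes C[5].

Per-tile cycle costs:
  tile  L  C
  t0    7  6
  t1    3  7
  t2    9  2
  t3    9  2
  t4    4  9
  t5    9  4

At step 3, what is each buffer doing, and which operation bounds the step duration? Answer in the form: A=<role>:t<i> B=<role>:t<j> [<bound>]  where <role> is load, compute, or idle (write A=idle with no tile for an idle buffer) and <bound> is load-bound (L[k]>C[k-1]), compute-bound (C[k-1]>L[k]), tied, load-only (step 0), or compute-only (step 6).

step 3: A=compute:t2 B=load:t3 [load-bound]

step 0: L[0]=7 → dur=7, Σ=7 | A=load:t0 B=idle [load-only]
step 1: L[1]=3 C[0]=6 → dur=6, Σ=13 | A=compute:t0 B=load:t1 [compute-bound]
step 2: L[2]=9 C[1]=7 → dur=9, Σ=22 | A=load:t2 B=compute:t1 [load-bound]
step 3: L[3]=9 C[2]=2 → dur=9, Σ=31 | A=compute:t2 B=load:t3 [load-bound]
step 4: L[4]=4 C[3]=2 → dur=4, Σ=35 | A=load:t4 B=compute:t3 [load-bound]
step 5: L[5]=9 C[4]=9 → dur=9, Σ=44 | A=compute:t4 B=load:t5 [tied]
step 6: C[5]=4 → dur=4, Σ=48 | A=idle B=compute:t5 [compute-only]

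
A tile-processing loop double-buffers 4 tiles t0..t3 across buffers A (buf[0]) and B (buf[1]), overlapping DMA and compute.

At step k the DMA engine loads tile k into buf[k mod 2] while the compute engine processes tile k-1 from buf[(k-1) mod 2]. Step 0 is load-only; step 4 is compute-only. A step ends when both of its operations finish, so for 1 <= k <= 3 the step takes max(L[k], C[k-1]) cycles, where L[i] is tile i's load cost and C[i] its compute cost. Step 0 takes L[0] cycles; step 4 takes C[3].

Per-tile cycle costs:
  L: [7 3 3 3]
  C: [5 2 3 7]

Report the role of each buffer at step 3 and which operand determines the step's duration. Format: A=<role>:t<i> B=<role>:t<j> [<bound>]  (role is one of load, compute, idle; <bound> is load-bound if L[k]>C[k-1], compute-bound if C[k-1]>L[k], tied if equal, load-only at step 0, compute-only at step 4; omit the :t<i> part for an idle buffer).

step 3: A=compute:t2 B=load:t3 [tied]

step 0: L[0]=7 → dur=7, Σ=7 | A=load:t0 B=idle [load-only]
step 1: L[1]=3 C[0]=5 → dur=5, Σ=12 | A=compute:t0 B=load:t1 [compute-bound]
step 2: L[2]=3 C[1]=2 → dur=3, Σ=15 | A=load:t2 B=compute:t1 [load-bound]
step 3: L[3]=3 C[2]=3 → dur=3, Σ=18 | A=compute:t2 B=load:t3 [tied]
step 4: C[3]=7 → dur=7, Σ=25 | A=idle B=compute:t3 [compute-only]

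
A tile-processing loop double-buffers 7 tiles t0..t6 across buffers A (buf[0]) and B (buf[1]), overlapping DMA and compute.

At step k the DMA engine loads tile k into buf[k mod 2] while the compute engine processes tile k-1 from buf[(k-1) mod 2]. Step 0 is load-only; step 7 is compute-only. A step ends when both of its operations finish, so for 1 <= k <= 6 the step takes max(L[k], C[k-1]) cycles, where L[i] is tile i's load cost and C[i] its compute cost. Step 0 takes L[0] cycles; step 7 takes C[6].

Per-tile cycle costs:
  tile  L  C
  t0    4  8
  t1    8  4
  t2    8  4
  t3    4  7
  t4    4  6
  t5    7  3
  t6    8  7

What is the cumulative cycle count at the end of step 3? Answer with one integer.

end_cycle[3] = 24

k=0 load=t0/4c comp=- wait=4 total=4
k=1 load=t1/8c comp=t0/8c wait=8 total=12
k=2 load=t2/8c comp=t1/4c wait=8 total=20
k=3 load=t3/4c comp=t2/4c wait=4 total=24
k=4 load=t4/4c comp=t3/7c wait=7 total=31
k=5 load=t5/7c comp=t4/6c wait=7 total=38
k=6 load=t6/8c comp=t5/3c wait=8 total=46
k=7 load=- comp=t6/7c wait=7 total=53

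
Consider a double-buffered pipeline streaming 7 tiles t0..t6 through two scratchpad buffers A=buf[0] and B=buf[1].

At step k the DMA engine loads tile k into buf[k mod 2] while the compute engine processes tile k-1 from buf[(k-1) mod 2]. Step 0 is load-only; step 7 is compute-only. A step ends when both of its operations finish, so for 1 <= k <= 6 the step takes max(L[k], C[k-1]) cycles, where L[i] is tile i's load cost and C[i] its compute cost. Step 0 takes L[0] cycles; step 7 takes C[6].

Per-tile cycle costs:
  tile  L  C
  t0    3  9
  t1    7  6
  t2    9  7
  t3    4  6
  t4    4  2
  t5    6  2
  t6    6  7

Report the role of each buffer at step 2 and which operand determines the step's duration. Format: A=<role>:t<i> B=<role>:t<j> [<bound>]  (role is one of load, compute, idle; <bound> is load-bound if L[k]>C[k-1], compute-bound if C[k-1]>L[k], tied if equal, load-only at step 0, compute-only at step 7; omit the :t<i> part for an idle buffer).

k=0 load=t0/3c comp=- wait=3 total=3
k=1 load=t1/7c comp=t0/9c wait=9 total=12
k=2 load=t2/9c comp=t1/6c wait=9 total=21
k=3 load=t3/4c comp=t2/7c wait=7 total=28
k=4 load=t4/4c comp=t3/6c wait=6 total=34
k=5 load=t5/6c comp=t4/2c wait=6 total=40
k=6 load=t6/6c comp=t5/2c wait=6 total=46
k=7 load=- comp=t6/7c wait=7 total=53

step 2: A=load:t2 B=compute:t1 [load-bound]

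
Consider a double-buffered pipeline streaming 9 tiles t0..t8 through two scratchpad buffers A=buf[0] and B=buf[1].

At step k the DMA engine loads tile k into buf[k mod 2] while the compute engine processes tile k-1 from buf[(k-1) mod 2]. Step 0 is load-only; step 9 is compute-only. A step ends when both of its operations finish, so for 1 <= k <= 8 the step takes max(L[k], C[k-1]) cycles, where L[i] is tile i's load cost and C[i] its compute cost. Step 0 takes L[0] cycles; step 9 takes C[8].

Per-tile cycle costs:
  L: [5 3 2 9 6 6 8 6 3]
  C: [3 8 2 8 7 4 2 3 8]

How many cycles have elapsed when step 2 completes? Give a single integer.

end_cycle[2] = 16

  0. 5=5c; end=5; A:t0 B:-
  1. max(3,3)=3c; end=8; A:t0 B:t1
  2. max(2,8)=8c; end=16; A:t2 B:t1
  3. max(9,2)=9c; end=25; A:t2 B:t3
  4. max(6,8)=8c; end=33; A:t4 B:t3
  5. max(6,7)=7c; end=40; A:t4 B:t5
  6. max(8,4)=8c; end=48; A:t6 B:t5
  7. max(6,2)=6c; end=54; A:t6 B:t7
  8. max(3,3)=3c; end=57; A:t8 B:t7
  9. 8=8c; end=65; A:t8 B:t7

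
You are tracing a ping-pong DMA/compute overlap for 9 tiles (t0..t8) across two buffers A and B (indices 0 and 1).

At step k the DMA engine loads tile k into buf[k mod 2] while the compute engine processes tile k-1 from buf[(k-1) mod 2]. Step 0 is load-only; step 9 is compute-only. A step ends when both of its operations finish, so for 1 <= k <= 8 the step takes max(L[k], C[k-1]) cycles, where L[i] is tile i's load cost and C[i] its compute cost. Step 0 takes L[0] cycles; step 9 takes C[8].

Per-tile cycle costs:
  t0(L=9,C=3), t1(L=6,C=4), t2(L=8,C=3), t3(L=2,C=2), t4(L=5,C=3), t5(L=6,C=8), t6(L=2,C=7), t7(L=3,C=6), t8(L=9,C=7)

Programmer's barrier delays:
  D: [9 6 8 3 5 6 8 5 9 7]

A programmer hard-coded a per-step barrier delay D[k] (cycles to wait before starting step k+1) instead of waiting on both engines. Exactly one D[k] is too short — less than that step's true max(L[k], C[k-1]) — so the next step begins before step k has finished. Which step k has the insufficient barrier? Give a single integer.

hazard at step 7

[0] required=L[0]=9=9 vs D=9 ok
[1] required=max(L[1]=6,C[0]=3)=6 vs D=6 ok
[2] required=max(L[2]=8,C[1]=4)=8 vs D=8 ok
[3] required=max(L[3]=2,C[2]=3)=3 vs D=3 ok
[4] required=max(L[4]=5,C[3]=2)=5 vs D=5 ok
[5] required=max(L[5]=6,C[4]=3)=6 vs D=6 ok
[6] required=max(L[6]=2,C[5]=8)=8 vs D=8 ok
[7] required=max(L[7]=3,C[6]=7)=7 vs D=5 SHORT
[8] required=max(L[8]=9,C[7]=6)=9 vs D=9 ok
[9] required=C[8]=7=7 vs D=7 ok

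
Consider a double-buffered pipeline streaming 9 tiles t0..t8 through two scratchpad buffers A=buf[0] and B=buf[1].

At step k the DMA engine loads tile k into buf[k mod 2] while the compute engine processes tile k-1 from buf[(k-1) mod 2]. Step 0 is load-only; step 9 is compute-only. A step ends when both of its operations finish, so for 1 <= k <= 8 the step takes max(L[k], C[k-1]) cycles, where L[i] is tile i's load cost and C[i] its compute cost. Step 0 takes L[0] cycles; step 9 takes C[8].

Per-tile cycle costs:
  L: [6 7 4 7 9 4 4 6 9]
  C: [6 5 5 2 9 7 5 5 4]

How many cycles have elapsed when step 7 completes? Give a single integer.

  0. 6=6c; end=6; A:t0 B:-
  1. max(7,6)=7c; end=13; A:t0 B:t1
  2. max(4,5)=5c; end=18; A:t2 B:t1
  3. max(7,5)=7c; end=25; A:t2 B:t3
  4. max(9,2)=9c; end=34; A:t4 B:t3
  5. max(4,9)=9c; end=43; A:t4 B:t5
  6. max(4,7)=7c; end=50; A:t6 B:t5
  7. max(6,5)=6c; end=56; A:t6 B:t7
  8. max(9,5)=9c; end=65; A:t8 B:t7
  9. 4=4c; end=69; A:t8 B:t7

end_cycle[7] = 56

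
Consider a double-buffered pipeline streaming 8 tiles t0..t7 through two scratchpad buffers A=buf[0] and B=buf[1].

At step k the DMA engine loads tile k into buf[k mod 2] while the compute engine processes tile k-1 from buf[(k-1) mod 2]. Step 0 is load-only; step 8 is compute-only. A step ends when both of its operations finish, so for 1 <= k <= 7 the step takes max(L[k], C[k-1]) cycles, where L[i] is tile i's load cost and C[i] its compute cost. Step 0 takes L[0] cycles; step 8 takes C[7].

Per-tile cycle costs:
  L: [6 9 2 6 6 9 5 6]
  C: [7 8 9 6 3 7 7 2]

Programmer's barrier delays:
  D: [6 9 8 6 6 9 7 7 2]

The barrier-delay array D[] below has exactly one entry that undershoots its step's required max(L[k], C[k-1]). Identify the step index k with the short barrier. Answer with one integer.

hazard at step 3

step 0: need L[0]=6 = 6; D[0]=6 ok
step 1: need max(L[1]=9,C[0]=7) = 9; D[1]=9 ok
step 2: need max(L[2]=2,C[1]=8) = 8; D[2]=8 ok
step 3: need max(L[3]=6,C[2]=9) = 9; D[3]=6 SHORT
step 4: need max(L[4]=6,C[3]=6) = 6; D[4]=6 ok
step 5: need max(L[5]=9,C[4]=3) = 9; D[5]=9 ok
step 6: need max(L[6]=5,C[5]=7) = 7; D[6]=7 ok
step 7: need max(L[7]=6,C[6]=7) = 7; D[7]=7 ok
step 8: need C[7]=2 = 2; D[8]=2 ok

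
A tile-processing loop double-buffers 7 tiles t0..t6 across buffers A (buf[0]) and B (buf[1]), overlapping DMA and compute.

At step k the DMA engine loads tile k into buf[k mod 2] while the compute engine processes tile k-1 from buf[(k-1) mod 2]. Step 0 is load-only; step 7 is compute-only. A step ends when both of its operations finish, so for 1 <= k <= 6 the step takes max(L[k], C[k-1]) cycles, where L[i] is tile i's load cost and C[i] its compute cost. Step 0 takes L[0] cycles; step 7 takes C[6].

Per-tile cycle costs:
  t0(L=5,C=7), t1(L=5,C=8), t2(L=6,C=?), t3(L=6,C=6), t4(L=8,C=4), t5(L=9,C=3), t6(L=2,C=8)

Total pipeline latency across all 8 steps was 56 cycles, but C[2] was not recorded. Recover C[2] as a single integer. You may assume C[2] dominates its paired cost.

C[2] = 8

step 0 | dur = L[0]=5 = 5
step 1 | dur = max(L[1]=5, C[0]=7) = 7
step 2 | dur = max(L[2]=6, C[1]=8) = 8
step 3 | dur = max(L[3]=6, C[2]=?) = C[2]  (unknown; binding)
step 4 | dur = max(L[4]=8, C[3]=6) = 8
step 5 | dur = max(L[5]=9, C[4]=4) = 9
step 6 | dur = max(L[6]=2, C[5]=3) = 3
step 7 | dur = C[6]=8 = 8
sum of known step durations = 48
dur[3] = total - known = 56 - 48 = 8
C[2] is the binding max in step 3, so C[2] = dur[3] = 8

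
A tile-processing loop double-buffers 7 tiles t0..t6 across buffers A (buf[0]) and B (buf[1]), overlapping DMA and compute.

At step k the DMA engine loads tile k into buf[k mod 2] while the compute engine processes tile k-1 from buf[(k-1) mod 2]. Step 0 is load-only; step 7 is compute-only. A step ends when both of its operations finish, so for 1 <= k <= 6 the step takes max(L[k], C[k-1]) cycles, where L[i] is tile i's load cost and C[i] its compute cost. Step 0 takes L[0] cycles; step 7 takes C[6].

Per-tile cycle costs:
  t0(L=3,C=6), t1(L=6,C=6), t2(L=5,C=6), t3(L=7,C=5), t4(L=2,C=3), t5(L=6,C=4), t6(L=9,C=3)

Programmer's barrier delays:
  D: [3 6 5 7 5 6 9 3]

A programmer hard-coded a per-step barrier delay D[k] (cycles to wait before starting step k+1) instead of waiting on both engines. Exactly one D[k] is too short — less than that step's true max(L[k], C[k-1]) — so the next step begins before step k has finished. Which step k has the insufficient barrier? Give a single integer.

[0] required=L[0]=3=3 vs D=3 ok
[1] required=max(L[1]=6,C[0]=6)=6 vs D=6 ok
[2] required=max(L[2]=5,C[1]=6)=6 vs D=5 SHORT
[3] required=max(L[3]=7,C[2]=6)=7 vs D=7 ok
[4] required=max(L[4]=2,C[3]=5)=5 vs D=5 ok
[5] required=max(L[5]=6,C[4]=3)=6 vs D=6 ok
[6] required=max(L[6]=9,C[5]=4)=9 vs D=9 ok
[7] required=C[6]=3=3 vs D=3 ok

hazard at step 2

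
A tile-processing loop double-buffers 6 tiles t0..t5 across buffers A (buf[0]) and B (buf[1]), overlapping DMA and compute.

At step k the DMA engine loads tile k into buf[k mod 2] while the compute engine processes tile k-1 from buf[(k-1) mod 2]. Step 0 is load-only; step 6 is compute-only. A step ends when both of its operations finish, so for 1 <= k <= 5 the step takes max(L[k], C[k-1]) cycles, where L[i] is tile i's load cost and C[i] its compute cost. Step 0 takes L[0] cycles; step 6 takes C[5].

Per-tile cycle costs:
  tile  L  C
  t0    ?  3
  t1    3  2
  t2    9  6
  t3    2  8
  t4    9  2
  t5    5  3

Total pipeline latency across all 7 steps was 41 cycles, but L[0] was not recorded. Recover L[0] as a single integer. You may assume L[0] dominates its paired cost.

L[0] = 6

step 0 | dur = L[0]=? = L[0]  (unknown; binding)
step 1 | dur = max(L[1]=3, C[0]=3) = 3
step 2 | dur = max(L[2]=9, C[1]=2) = 9
step 3 | dur = max(L[3]=2, C[2]=6) = 6
step 4 | dur = max(L[4]=9, C[3]=8) = 9
step 5 | dur = max(L[5]=5, C[4]=2) = 5
step 6 | dur = C[5]=3 = 3
sum of known step durations = 35
dur[0] = total - known = 41 - 35 = 6
L[0] is the binding max in step 0, so L[0] = dur[0] = 6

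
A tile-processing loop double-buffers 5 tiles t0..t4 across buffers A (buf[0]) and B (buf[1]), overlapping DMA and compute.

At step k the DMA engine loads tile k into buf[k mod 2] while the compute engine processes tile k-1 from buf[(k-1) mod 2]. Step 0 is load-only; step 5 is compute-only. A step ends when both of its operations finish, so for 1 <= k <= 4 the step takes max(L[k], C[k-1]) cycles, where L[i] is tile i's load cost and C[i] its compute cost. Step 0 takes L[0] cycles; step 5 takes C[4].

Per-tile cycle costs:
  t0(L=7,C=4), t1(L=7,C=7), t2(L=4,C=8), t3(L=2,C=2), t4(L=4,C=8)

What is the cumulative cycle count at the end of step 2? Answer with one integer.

  0. 7=7c; end=7; A:t0 B:-
  1. max(7,4)=7c; end=14; A:t0 B:t1
  2. max(4,7)=7c; end=21; A:t2 B:t1
  3. max(2,8)=8c; end=29; A:t2 B:t3
  4. max(4,2)=4c; end=33; A:t4 B:t3
  5. 8=8c; end=41; A:t4 B:t3

end_cycle[2] = 21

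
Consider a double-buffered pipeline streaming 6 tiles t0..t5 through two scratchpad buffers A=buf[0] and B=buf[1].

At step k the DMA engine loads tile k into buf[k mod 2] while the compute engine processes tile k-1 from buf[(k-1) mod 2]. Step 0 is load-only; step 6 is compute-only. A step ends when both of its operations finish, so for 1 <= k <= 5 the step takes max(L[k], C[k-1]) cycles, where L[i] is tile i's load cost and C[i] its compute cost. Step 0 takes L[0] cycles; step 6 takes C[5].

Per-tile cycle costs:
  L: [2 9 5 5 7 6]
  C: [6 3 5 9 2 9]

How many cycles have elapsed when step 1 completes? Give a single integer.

step 0: L[0]=2 → dur=2, Σ=2 | A=load:t0 B=idle [load-only]
step 1: L[1]=9 C[0]=6 → dur=9, Σ=11 | A=compute:t0 B=load:t1 [load-bound]
step 2: L[2]=5 C[1]=3 → dur=5, Σ=16 | A=load:t2 B=compute:t1 [load-bound]
step 3: L[3]=5 C[2]=5 → dur=5, Σ=21 | A=compute:t2 B=load:t3 [tied]
step 4: L[4]=7 C[3]=9 → dur=9, Σ=30 | A=load:t4 B=compute:t3 [compute-bound]
step 5: L[5]=6 C[4]=2 → dur=6, Σ=36 | A=compute:t4 B=load:t5 [load-bound]
step 6: C[5]=9 → dur=9, Σ=45 | A=idle B=compute:t5 [compute-only]

end_cycle[1] = 11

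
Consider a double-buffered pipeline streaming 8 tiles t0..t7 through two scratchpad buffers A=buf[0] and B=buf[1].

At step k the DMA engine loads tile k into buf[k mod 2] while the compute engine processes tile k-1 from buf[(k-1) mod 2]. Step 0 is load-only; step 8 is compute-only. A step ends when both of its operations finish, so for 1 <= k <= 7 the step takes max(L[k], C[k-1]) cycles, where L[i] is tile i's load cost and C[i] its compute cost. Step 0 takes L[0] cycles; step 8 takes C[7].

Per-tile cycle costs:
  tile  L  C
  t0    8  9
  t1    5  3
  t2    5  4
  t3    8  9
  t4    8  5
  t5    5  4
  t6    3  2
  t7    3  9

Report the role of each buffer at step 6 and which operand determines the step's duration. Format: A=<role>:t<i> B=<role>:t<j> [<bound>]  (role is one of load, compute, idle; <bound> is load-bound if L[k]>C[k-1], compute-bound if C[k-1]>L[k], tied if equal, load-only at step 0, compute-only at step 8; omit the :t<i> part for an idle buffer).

[0] DMA t0→A (8c) ∥ CU idle ⇒ 8c, clock 8
[1] DMA t1→B (5c) ∥ CU A:t0 (9c) ⇒ 9c, clock 17
[2] DMA t2→A (5c) ∥ CU B:t1 (3c) ⇒ 5c, clock 22
[3] DMA t3→B (8c) ∥ CU A:t2 (4c) ⇒ 8c, clock 30
[4] DMA t4→A (8c) ∥ CU B:t3 (9c) ⇒ 9c, clock 39
[5] DMA t5→B (5c) ∥ CU A:t4 (5c) ⇒ 5c, clock 44
[6] DMA t6→A (3c) ∥ CU B:t5 (4c) ⇒ 4c, clock 48
[7] DMA t7→B (3c) ∥ CU A:t6 (2c) ⇒ 3c, clock 51
[8] DMA idle ∥ CU B:t7 (9c) ⇒ 9c, clock 60

step 6: A=load:t6 B=compute:t5 [compute-bound]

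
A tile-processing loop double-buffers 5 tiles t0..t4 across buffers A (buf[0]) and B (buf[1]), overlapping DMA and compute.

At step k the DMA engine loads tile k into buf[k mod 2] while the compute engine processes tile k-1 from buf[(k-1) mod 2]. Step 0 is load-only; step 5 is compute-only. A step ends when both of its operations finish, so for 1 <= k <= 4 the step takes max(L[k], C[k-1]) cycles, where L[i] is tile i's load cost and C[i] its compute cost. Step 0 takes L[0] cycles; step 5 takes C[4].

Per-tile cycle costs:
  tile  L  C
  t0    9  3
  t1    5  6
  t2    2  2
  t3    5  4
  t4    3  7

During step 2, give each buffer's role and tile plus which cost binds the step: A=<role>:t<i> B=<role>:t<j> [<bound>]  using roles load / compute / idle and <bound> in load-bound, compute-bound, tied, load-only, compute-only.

step 2: A=load:t2 B=compute:t1 [compute-bound]

[0] DMA t0→A (9c) ∥ CU idle ⇒ 9c, clock 9
[1] DMA t1→B (5c) ∥ CU A:t0 (3c) ⇒ 5c, clock 14
[2] DMA t2→A (2c) ∥ CU B:t1 (6c) ⇒ 6c, clock 20
[3] DMA t3→B (5c) ∥ CU A:t2 (2c) ⇒ 5c, clock 25
[4] DMA t4→A (3c) ∥ CU B:t3 (4c) ⇒ 4c, clock 29
[5] DMA idle ∥ CU A:t4 (7c) ⇒ 7c, clock 36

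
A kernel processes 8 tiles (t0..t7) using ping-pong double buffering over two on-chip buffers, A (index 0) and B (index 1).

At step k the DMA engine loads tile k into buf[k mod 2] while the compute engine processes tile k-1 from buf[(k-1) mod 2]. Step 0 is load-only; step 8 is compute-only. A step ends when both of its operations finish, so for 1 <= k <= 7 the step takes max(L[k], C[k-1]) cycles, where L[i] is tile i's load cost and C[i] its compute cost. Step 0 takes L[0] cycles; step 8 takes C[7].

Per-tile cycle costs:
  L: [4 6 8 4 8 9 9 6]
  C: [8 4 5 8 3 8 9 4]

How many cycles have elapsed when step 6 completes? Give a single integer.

end_cycle[6] = 51

  0. 4=4c; end=4; A:t0 B:-
  1. max(6,8)=8c; end=12; A:t0 B:t1
  2. max(8,4)=8c; end=20; A:t2 B:t1
  3. max(4,5)=5c; end=25; A:t2 B:t3
  4. max(8,8)=8c; end=33; A:t4 B:t3
  5. max(9,3)=9c; end=42; A:t4 B:t5
  6. max(9,8)=9c; end=51; A:t6 B:t5
  7. max(6,9)=9c; end=60; A:t6 B:t7
  8. 4=4c; end=64; A:t6 B:t7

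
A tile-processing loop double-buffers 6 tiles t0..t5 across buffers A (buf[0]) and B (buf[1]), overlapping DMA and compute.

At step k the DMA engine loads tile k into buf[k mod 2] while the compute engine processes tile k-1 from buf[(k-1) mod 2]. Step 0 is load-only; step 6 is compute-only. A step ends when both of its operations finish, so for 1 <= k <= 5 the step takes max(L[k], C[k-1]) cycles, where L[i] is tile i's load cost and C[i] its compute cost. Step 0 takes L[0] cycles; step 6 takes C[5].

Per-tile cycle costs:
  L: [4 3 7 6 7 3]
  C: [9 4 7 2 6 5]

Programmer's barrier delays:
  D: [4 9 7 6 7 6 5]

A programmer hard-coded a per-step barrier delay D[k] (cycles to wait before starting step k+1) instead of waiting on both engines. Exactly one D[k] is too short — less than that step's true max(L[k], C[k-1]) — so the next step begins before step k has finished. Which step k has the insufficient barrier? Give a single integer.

hazard at step 3

k=0 barrier L[0]=4→4c, D[0]=4 ok
k=1 barrier max(L[1]=3,C[0]=9)→9c, D[1]=9 ok
k=2 barrier max(L[2]=7,C[1]=4)→7c, D[2]=7 ok
k=3 barrier max(L[3]=6,C[2]=7)→7c, D[3]=6 SHORT
k=4 barrier max(L[4]=7,C[3]=2)→7c, D[4]=7 ok
k=5 barrier max(L[5]=3,C[4]=6)→6c, D[5]=6 ok
k=6 barrier C[5]=5→5c, D[6]=5 ok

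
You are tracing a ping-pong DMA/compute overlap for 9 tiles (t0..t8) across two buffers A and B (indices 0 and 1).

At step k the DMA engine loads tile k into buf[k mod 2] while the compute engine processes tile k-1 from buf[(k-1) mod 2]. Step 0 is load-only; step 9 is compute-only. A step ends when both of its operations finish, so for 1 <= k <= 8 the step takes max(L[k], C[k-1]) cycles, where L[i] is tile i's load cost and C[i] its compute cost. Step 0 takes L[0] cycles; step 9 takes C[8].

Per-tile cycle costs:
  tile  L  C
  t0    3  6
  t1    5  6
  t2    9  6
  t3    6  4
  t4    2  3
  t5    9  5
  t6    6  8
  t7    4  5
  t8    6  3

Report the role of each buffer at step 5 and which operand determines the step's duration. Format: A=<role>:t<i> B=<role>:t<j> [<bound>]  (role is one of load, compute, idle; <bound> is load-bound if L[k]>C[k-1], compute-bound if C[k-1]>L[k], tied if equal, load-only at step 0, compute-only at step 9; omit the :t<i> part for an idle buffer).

step 5: A=compute:t4 B=load:t5 [load-bound]

  0. 3=3c; end=3; A:t0 B:-
  1. max(5,6)=6c; end=9; A:t0 B:t1
  2. max(9,6)=9c; end=18; A:t2 B:t1
  3. max(6,6)=6c; end=24; A:t2 B:t3
  4. max(2,4)=4c; end=28; A:t4 B:t3
  5. max(9,3)=9c; end=37; A:t4 B:t5
  6. max(6,5)=6c; end=43; A:t6 B:t5
  7. max(4,8)=8c; end=51; A:t6 B:t7
  8. max(6,5)=6c; end=57; A:t8 B:t7
  9. 3=3c; end=60; A:t8 B:t7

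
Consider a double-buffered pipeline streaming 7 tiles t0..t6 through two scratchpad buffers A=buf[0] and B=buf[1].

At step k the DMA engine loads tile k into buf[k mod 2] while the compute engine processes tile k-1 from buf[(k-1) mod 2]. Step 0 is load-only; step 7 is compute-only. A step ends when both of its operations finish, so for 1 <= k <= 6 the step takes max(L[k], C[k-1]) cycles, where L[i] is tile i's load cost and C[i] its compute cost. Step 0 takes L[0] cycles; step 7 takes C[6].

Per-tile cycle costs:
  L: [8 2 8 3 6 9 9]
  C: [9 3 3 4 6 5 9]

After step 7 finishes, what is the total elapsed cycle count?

k=0 load=t0/8c comp=- wait=8 total=8
k=1 load=t1/2c comp=t0/9c wait=9 total=17
k=2 load=t2/8c comp=t1/3c wait=8 total=25
k=3 load=t3/3c comp=t2/3c wait=3 total=28
k=4 load=t4/6c comp=t3/4c wait=6 total=34
k=5 load=t5/9c comp=t4/6c wait=9 total=43
k=6 load=t6/9c comp=t5/5c wait=9 total=52
k=7 load=- comp=t6/9c wait=9 total=61

end_cycle[7] = 61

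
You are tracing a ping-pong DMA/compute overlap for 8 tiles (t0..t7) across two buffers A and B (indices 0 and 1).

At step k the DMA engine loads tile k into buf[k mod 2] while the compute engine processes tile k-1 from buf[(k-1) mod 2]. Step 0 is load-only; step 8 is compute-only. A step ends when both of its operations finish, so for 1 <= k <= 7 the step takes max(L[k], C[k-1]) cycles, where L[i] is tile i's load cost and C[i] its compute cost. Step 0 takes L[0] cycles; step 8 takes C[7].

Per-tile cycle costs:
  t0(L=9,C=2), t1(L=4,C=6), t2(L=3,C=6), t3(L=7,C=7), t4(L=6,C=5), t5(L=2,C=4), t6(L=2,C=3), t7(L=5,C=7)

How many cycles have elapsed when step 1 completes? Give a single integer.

end_cycle[1] = 13

k=0 load=t0/9c comp=- wait=9 total=9
k=1 load=t1/4c comp=t0/2c wait=4 total=13
k=2 load=t2/3c comp=t1/6c wait=6 total=19
k=3 load=t3/7c comp=t2/6c wait=7 total=26
k=4 load=t4/6c comp=t3/7c wait=7 total=33
k=5 load=t5/2c comp=t4/5c wait=5 total=38
k=6 load=t6/2c comp=t5/4c wait=4 total=42
k=7 load=t7/5c comp=t6/3c wait=5 total=47
k=8 load=- comp=t7/7c wait=7 total=54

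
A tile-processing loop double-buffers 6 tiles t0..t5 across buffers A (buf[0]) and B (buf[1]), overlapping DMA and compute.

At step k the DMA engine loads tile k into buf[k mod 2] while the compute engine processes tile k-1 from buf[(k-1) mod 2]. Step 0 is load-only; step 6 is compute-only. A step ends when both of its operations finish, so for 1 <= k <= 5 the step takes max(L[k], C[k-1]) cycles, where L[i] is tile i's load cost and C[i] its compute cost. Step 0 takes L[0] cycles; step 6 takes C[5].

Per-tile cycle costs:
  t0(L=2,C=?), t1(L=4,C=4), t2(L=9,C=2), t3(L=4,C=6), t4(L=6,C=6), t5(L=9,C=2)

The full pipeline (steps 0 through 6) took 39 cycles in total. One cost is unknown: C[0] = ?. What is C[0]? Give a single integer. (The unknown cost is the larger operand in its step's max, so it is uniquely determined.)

C[0] = 7

step 0 | dur = L[0]=2 = 2
step 1 | dur = max(L[1]=4, C[0]=?) = C[0]  (unknown; binding)
step 2 | dur = max(L[2]=9, C[1]=4) = 9
step 3 | dur = max(L[3]=4, C[2]=2) = 4
step 4 | dur = max(L[4]=6, C[3]=6) = 6
step 5 | dur = max(L[5]=9, C[4]=6) = 9
step 6 | dur = C[5]=2 = 2
sum of known step durations = 32
dur[1] = total - known = 39 - 32 = 7
C[0] is the binding max in step 1, so C[0] = dur[1] = 7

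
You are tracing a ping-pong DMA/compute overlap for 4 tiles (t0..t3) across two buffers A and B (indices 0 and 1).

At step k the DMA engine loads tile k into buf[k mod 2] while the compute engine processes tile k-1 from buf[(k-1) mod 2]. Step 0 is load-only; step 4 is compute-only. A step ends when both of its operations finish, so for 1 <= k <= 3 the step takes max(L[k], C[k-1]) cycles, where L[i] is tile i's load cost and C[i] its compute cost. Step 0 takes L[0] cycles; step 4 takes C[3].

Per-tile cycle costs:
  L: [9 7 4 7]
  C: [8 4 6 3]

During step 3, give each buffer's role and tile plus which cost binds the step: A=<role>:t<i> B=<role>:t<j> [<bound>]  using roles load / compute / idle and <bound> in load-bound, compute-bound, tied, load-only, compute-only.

k=0 load=t0/9c comp=- wait=9 total=9
k=1 load=t1/7c comp=t0/8c wait=8 total=17
k=2 load=t2/4c comp=t1/4c wait=4 total=21
k=3 load=t3/7c comp=t2/6c wait=7 total=28
k=4 load=- comp=t3/3c wait=3 total=31

step 3: A=compute:t2 B=load:t3 [load-bound]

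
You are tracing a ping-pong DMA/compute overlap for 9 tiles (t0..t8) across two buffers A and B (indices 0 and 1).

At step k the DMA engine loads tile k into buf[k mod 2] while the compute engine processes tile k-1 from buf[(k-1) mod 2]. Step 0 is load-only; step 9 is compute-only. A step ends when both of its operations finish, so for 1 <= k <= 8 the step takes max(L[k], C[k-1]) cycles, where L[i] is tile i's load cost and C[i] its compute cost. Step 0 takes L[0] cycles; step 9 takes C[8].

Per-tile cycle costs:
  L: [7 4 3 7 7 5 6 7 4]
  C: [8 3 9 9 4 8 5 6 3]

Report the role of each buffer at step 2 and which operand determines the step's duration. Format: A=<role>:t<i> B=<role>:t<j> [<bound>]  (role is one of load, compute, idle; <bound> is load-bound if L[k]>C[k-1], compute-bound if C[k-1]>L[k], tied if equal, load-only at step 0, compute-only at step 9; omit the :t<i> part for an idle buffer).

k=0 load=t0/7c comp=- wait=7 total=7
k=1 load=t1/4c comp=t0/8c wait=8 total=15
k=2 load=t2/3c comp=t1/3c wait=3 total=18
k=3 load=t3/7c comp=t2/9c wait=9 total=27
k=4 load=t4/7c comp=t3/9c wait=9 total=36
k=5 load=t5/5c comp=t4/4c wait=5 total=41
k=6 load=t6/6c comp=t5/8c wait=8 total=49
k=7 load=t7/7c comp=t6/5c wait=7 total=56
k=8 load=t8/4c comp=t7/6c wait=6 total=62
k=9 load=- comp=t8/3c wait=3 total=65

step 2: A=load:t2 B=compute:t1 [tied]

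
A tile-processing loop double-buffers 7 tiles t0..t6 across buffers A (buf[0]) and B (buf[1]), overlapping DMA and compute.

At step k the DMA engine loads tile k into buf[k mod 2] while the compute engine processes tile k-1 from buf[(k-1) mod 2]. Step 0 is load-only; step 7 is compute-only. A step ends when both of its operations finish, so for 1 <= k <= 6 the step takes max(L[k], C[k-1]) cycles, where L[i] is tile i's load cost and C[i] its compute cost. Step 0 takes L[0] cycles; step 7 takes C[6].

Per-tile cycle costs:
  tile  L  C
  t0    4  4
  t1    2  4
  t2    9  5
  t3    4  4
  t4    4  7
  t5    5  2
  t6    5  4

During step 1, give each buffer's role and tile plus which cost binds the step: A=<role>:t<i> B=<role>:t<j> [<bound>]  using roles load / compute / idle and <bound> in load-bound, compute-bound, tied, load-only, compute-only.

step 1: A=compute:t0 B=load:t1 [compute-bound]

step 0: L[0]=4 → dur=4, Σ=4 | A=load:t0 B=idle [load-only]
step 1: L[1]=2 C[0]=4 → dur=4, Σ=8 | A=compute:t0 B=load:t1 [compute-bound]
step 2: L[2]=9 C[1]=4 → dur=9, Σ=17 | A=load:t2 B=compute:t1 [load-bound]
step 3: L[3]=4 C[2]=5 → dur=5, Σ=22 | A=compute:t2 B=load:t3 [compute-bound]
step 4: L[4]=4 C[3]=4 → dur=4, Σ=26 | A=load:t4 B=compute:t3 [tied]
step 5: L[5]=5 C[4]=7 → dur=7, Σ=33 | A=compute:t4 B=load:t5 [compute-bound]
step 6: L[6]=5 C[5]=2 → dur=5, Σ=38 | A=load:t6 B=compute:t5 [load-bound]
step 7: C[6]=4 → dur=4, Σ=42 | A=compute:t6 B=idle [compute-only]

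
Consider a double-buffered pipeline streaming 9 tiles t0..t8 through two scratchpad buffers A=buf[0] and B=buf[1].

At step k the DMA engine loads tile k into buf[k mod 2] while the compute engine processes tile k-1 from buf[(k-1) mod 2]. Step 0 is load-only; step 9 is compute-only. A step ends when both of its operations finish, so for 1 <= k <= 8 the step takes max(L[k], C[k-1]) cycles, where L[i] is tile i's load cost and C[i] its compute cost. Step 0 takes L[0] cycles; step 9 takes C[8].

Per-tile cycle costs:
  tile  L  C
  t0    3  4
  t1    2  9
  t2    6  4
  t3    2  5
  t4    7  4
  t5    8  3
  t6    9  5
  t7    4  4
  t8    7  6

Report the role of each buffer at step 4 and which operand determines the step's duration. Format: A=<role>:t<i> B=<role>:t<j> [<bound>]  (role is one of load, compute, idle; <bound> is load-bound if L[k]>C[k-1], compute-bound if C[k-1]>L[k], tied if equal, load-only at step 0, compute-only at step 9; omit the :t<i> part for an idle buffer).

step 0: L[0]=3 → dur=3, Σ=3 | A=load:t0 B=idle [load-only]
step 1: L[1]=2 C[0]=4 → dur=4, Σ=7 | A=compute:t0 B=load:t1 [compute-bound]
step 2: L[2]=6 C[1]=9 → dur=9, Σ=16 | A=load:t2 B=compute:t1 [compute-bound]
step 3: L[3]=2 C[2]=4 → dur=4, Σ=20 | A=compute:t2 B=load:t3 [compute-bound]
step 4: L[4]=7 C[3]=5 → dur=7, Σ=27 | A=load:t4 B=compute:t3 [load-bound]
step 5: L[5]=8 C[4]=4 → dur=8, Σ=35 | A=compute:t4 B=load:t5 [load-bound]
step 6: L[6]=9 C[5]=3 → dur=9, Σ=44 | A=load:t6 B=compute:t5 [load-bound]
step 7: L[7]=4 C[6]=5 → dur=5, Σ=49 | A=compute:t6 B=load:t7 [compute-bound]
step 8: L[8]=7 C[7]=4 → dur=7, Σ=56 | A=load:t8 B=compute:t7 [load-bound]
step 9: C[8]=6 → dur=6, Σ=62 | A=compute:t8 B=idle [compute-only]

step 4: A=load:t4 B=compute:t3 [load-bound]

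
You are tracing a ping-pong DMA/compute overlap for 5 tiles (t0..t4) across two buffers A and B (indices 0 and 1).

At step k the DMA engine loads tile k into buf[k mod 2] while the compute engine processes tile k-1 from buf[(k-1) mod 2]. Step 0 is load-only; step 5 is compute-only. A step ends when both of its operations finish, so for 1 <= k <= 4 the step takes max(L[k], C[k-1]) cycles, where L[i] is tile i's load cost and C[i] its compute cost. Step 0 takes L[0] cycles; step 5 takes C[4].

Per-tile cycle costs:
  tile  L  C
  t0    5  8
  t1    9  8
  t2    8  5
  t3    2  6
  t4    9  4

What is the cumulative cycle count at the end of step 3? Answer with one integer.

  0. 5=5c; end=5; A:t0 B:-
  1. max(9,8)=9c; end=14; A:t0 B:t1
  2. max(8,8)=8c; end=22; A:t2 B:t1
  3. max(2,5)=5c; end=27; A:t2 B:t3
  4. max(9,6)=9c; end=36; A:t4 B:t3
  5. 4=4c; end=40; A:t4 B:t3

end_cycle[3] = 27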